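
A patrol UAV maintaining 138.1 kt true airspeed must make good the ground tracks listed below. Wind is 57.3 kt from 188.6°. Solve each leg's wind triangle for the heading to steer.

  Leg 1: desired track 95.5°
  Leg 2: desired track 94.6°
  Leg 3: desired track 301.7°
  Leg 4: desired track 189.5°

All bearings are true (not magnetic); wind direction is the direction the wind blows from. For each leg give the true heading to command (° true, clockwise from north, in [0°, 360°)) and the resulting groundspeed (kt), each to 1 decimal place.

Leg 1: heading=120.0°, groundspeed=128.8 kt
Leg 2: heading=119.1°, groundspeed=129.7 kt
Leg 3: heading=279.3°, groundspeed=150.1 kt
Leg 4: heading=189.1°, groundspeed=80.8 kt

Leg 1: desired track 95.5°; wind correction +24.5° → command heading 120.0°, groundspeed 128.8 kt
Leg 2: desired track 94.6°; wind correction +24.5° → command heading 119.1°, groundspeed 129.7 kt
Leg 3: desired track 301.7°; wind correction -22.4° → command heading 279.3°, groundspeed 150.1 kt
Leg 4: desired track 189.5°; wind correction -0.4° → command heading 189.1°, groundspeed 80.8 kt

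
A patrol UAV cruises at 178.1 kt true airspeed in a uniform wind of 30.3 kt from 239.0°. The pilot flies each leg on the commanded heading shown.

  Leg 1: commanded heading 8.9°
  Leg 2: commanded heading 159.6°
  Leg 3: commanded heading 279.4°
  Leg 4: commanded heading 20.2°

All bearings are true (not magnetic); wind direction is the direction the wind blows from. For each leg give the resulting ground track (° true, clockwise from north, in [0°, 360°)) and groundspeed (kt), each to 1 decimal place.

Leg 1: track=15.6°, groundspeed=198.9 kt
Leg 2: track=149.8°, groundspeed=175.1 kt
Leg 3: track=286.6°, groundspeed=156.3 kt
Leg 4: track=25.6°, groundspeed=202.6 kt

Leg 1: heading 8.9°; drift +6.7° → track 15.6°, groundspeed 198.9 kt
Leg 2: heading 159.6°; drift -9.8° → track 149.8°, groundspeed 175.1 kt
Leg 3: heading 279.4°; drift +7.2° → track 286.6°, groundspeed 156.3 kt
Leg 4: heading 20.2°; drift +5.4° → track 25.6°, groundspeed 202.6 kt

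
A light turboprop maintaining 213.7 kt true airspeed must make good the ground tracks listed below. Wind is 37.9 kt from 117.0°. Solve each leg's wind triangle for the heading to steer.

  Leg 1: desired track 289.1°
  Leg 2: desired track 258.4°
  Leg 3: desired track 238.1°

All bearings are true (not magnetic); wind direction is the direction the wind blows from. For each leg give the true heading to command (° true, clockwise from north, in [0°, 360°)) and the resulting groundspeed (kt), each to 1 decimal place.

Leg 1: heading=287.7°, groundspeed=251.2 kt
Leg 2: heading=252.0°, groundspeed=242.0 kt
Leg 3: heading=229.4°, groundspeed=230.8 kt

Leg 1: desired track 289.1°; wind correction -1.4° → command heading 287.7°, groundspeed 251.2 kt
Leg 2: desired track 258.4°; wind correction -6.4° → command heading 252.0°, groundspeed 242.0 kt
Leg 3: desired track 238.1°; wind correction -8.7° → command heading 229.4°, groundspeed 230.8 kt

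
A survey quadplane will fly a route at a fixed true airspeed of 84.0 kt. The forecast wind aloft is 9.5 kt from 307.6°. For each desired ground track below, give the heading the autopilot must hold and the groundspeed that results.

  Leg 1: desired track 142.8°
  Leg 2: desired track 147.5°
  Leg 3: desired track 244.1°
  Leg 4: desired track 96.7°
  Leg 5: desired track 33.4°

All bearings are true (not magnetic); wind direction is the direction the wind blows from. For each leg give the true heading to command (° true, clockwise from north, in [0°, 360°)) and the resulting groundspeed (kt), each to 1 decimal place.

Leg 1: desired track 142.8°; wind correction +1.7° → command heading 144.5°, groundspeed 93.1 kt
Leg 2: desired track 147.5°; wind correction +2.2° → command heading 149.7°, groundspeed 92.9 kt
Leg 3: desired track 244.1°; wind correction +5.8° → command heading 249.9°, groundspeed 79.3 kt
Leg 4: desired track 96.7°; wind correction -3.3° → command heading 93.4°, groundspeed 92.0 kt
Leg 5: desired track 33.4°; wind correction -6.5° → command heading 26.9°, groundspeed 82.8 kt

Leg 1: heading=144.5°, groundspeed=93.1 kt
Leg 2: heading=149.7°, groundspeed=92.9 kt
Leg 3: heading=249.9°, groundspeed=79.3 kt
Leg 4: heading=93.4°, groundspeed=92.0 kt
Leg 5: heading=26.9°, groundspeed=82.8 kt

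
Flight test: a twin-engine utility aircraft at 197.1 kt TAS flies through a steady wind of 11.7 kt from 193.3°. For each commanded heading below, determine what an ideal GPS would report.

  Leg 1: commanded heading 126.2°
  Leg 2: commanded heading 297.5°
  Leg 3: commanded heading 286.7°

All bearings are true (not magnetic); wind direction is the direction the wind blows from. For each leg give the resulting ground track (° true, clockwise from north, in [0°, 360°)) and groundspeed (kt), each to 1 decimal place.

Leg 1: track=123.0°, groundspeed=192.8 kt
Leg 2: track=300.7°, groundspeed=200.3 kt
Leg 3: track=290.1°, groundspeed=198.1 kt

Leg 1: heading 126.2°; drift -3.2° → track 123.0°, groundspeed 192.8 kt
Leg 2: heading 297.5°; drift +3.2° → track 300.7°, groundspeed 200.3 kt
Leg 3: heading 286.7°; drift +3.4° → track 290.1°, groundspeed 198.1 kt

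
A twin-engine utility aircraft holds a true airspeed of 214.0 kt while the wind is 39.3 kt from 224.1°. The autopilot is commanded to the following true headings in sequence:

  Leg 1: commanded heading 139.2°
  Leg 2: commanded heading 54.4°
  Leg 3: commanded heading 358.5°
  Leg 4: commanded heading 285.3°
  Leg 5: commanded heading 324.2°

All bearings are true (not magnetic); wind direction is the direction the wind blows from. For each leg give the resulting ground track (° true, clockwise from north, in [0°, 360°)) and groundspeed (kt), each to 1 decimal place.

Leg 1: heading 139.2°; drift -10.5° → track 128.7°, groundspeed 214.1 kt
Leg 2: heading 54.4°; drift -1.6° → track 52.8°, groundspeed 252.8 kt
Leg 3: heading 358.5°; drift +6.6° → track 5.1°, groundspeed 243.1 kt
Leg 4: heading 285.3°; drift +10.0° → track 295.3°, groundspeed 198.1 kt
Leg 5: heading 324.2°; drift +9.9° → track 334.1°, groundspeed 224.3 kt

Leg 1: track=128.7°, groundspeed=214.1 kt
Leg 2: track=52.8°, groundspeed=252.8 kt
Leg 3: track=5.1°, groundspeed=243.1 kt
Leg 4: track=295.3°, groundspeed=198.1 kt
Leg 5: track=334.1°, groundspeed=224.3 kt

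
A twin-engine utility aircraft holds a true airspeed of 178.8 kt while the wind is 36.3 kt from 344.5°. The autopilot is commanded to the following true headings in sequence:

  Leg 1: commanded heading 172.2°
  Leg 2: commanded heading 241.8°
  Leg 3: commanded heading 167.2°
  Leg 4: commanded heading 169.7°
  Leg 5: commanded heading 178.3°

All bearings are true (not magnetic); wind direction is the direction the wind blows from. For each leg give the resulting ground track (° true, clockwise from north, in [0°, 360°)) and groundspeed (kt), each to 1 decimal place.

Leg 1: heading 172.2°; drift -1.3° → track 170.9°, groundspeed 214.8 kt
Leg 2: heading 241.8°; drift -10.7° → track 231.1°, groundspeed 190.1 kt
Leg 3: heading 167.2°; drift -0.5° → track 166.7°, groundspeed 215.1 kt
Leg 4: heading 169.7°; drift -0.9° → track 168.8°, groundspeed 215.0 kt
Leg 5: heading 178.3°; drift -2.3° → track 176.0°, groundspeed 214.2 kt

Leg 1: track=170.9°, groundspeed=214.8 kt
Leg 2: track=231.1°, groundspeed=190.1 kt
Leg 3: track=166.7°, groundspeed=215.1 kt
Leg 4: track=168.8°, groundspeed=215.0 kt
Leg 5: track=176.0°, groundspeed=214.2 kt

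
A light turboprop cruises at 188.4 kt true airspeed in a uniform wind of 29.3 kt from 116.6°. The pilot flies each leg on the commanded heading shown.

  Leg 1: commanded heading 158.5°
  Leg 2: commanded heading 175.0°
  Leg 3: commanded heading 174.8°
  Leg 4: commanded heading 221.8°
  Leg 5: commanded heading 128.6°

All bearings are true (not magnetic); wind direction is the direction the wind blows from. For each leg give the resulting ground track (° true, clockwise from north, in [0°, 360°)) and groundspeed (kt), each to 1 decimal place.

Leg 1: heading 158.5°; drift +6.7° → track 165.2°, groundspeed 167.7 kt
Leg 2: heading 175.0°; drift +8.2° → track 183.2°, groundspeed 174.8 kt
Leg 3: heading 174.8°; drift +8.2° → track 183.0°, groundspeed 174.7 kt
Leg 4: heading 221.8°; drift +8.2° → track 230.0°, groundspeed 198.1 kt
Leg 5: heading 128.6°; drift +2.2° → track 130.8°, groundspeed 159.9 kt

Leg 1: track=165.2°, groundspeed=167.7 kt
Leg 2: track=183.2°, groundspeed=174.8 kt
Leg 3: track=183.0°, groundspeed=174.7 kt
Leg 4: track=230.0°, groundspeed=198.1 kt
Leg 5: track=130.8°, groundspeed=159.9 kt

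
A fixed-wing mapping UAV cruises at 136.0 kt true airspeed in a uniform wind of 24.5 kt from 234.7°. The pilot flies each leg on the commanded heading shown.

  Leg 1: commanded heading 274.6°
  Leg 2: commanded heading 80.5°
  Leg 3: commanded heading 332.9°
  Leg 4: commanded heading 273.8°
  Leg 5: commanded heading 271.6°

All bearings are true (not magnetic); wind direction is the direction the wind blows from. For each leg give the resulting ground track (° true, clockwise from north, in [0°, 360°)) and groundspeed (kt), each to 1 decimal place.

Leg 1: heading 274.6°; drift +7.6° → track 282.2°, groundspeed 118.3 kt
Leg 2: heading 80.5°; drift -3.9° → track 76.6°, groundspeed 158.4 kt
Leg 3: heading 332.9°; drift +9.9° → track 342.8°, groundspeed 141.6 kt
Leg 4: heading 273.8°; drift +7.5° → track 281.3°, groundspeed 118.0 kt
Leg 5: heading 271.6°; drift +7.2° → track 278.8°, groundspeed 117.3 kt

Leg 1: track=282.2°, groundspeed=118.3 kt
Leg 2: track=76.6°, groundspeed=158.4 kt
Leg 3: track=342.8°, groundspeed=141.6 kt
Leg 4: track=281.3°, groundspeed=118.0 kt
Leg 5: track=278.8°, groundspeed=117.3 kt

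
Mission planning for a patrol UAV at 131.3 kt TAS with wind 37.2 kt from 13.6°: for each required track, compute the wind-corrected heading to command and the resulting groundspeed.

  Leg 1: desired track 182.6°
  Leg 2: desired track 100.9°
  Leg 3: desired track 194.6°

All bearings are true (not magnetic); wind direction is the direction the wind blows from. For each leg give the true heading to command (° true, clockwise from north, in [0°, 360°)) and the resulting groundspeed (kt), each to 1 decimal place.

Leg 1: desired track 182.6°; wind correction -3.1° → command heading 179.5°, groundspeed 167.6 kt
Leg 2: desired track 100.9°; wind correction -16.4° → command heading 84.5°, groundspeed 124.2 kt
Leg 3: desired track 194.6°; wind correction +0.3° → command heading 194.9°, groundspeed 168.5 kt

Leg 1: heading=179.5°, groundspeed=167.6 kt
Leg 2: heading=84.5°, groundspeed=124.2 kt
Leg 3: heading=194.9°, groundspeed=168.5 kt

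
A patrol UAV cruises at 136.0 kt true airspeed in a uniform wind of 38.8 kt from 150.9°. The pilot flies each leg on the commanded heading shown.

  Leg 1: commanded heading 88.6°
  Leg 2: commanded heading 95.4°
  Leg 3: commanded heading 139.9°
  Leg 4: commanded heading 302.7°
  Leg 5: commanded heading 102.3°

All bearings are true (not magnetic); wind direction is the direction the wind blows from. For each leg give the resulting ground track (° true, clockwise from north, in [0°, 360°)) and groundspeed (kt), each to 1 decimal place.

Leg 1: track=72.4°, groundspeed=122.9 kt
Leg 2: track=79.7°, groundspeed=118.4 kt
Leg 3: track=135.6°, groundspeed=98.2 kt
Leg 4: track=308.8°, groundspeed=171.2 kt
Leg 5: track=87.5°, groundspeed=114.1 kt

Leg 1: heading 88.6°; drift -16.2° → track 72.4°, groundspeed 122.9 kt
Leg 2: heading 95.4°; drift -15.7° → track 79.7°, groundspeed 118.4 kt
Leg 3: heading 139.9°; drift -4.3° → track 135.6°, groundspeed 98.2 kt
Leg 4: heading 302.7°; drift +6.1° → track 308.8°, groundspeed 171.2 kt
Leg 5: heading 102.3°; drift -14.8° → track 87.5°, groundspeed 114.1 kt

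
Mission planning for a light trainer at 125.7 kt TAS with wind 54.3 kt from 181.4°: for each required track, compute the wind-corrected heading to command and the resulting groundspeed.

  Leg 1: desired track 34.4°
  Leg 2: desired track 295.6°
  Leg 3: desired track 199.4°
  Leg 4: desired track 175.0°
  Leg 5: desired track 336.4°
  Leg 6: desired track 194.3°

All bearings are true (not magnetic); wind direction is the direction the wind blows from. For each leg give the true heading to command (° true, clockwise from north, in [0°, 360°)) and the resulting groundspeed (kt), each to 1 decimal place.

Leg 1: heading=48.0°, groundspeed=167.7 kt
Leg 2: heading=272.4°, groundspeed=137.8 kt
Leg 3: heading=191.7°, groundspeed=72.9 kt
Leg 4: heading=177.8°, groundspeed=71.6 kt
Leg 5: heading=325.9°, groundspeed=172.8 kt
Leg 6: heading=188.8°, groundspeed=72.2 kt

Leg 1: desired track 34.4°; wind correction +13.6° → command heading 48.0°, groundspeed 167.7 kt
Leg 2: desired track 295.6°; wind correction -23.2° → command heading 272.4°, groundspeed 137.8 kt
Leg 3: desired track 199.4°; wind correction -7.7° → command heading 191.7°, groundspeed 72.9 kt
Leg 4: desired track 175.0°; wind correction +2.8° → command heading 177.8°, groundspeed 71.6 kt
Leg 5: desired track 336.4°; wind correction -10.5° → command heading 325.9°, groundspeed 172.8 kt
Leg 6: desired track 194.3°; wind correction -5.5° → command heading 188.8°, groundspeed 72.2 kt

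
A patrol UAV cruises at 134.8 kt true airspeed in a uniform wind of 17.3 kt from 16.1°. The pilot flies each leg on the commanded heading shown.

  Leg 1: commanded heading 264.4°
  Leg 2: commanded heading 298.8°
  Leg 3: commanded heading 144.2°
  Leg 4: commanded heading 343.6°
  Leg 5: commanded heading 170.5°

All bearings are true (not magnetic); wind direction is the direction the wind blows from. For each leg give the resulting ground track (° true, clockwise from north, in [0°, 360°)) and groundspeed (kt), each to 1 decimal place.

Leg 1: heading 264.4°; drift -6.5° → track 257.9°, groundspeed 142.1 kt
Leg 2: heading 298.8°; drift -7.3° → track 291.5°, groundspeed 132.1 kt
Leg 3: heading 144.2°; drift +5.3° → track 149.5°, groundspeed 146.1 kt
Leg 4: heading 343.6°; drift -4.4° → track 339.2°, groundspeed 120.6 kt
Leg 5: heading 170.5°; drift +2.8° → track 173.3°, groundspeed 150.6 kt

Leg 1: track=257.9°, groundspeed=142.1 kt
Leg 2: track=291.5°, groundspeed=132.1 kt
Leg 3: track=149.5°, groundspeed=146.1 kt
Leg 4: track=339.2°, groundspeed=120.6 kt
Leg 5: track=173.3°, groundspeed=150.6 kt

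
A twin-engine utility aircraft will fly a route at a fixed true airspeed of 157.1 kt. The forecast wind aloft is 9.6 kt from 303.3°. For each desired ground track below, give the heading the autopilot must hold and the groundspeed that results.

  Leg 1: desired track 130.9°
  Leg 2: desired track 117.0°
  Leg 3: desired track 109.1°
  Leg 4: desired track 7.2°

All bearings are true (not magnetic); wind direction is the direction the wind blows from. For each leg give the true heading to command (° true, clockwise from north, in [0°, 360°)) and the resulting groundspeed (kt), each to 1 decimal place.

Leg 1: heading=131.4°, groundspeed=166.6 kt
Leg 2: heading=116.6°, groundspeed=166.6 kt
Leg 3: heading=108.2°, groundspeed=166.4 kt
Leg 4: heading=4.1°, groundspeed=152.6 kt

Leg 1: desired track 130.9°; wind correction +0.5° → command heading 131.4°, groundspeed 166.6 kt
Leg 2: desired track 117.0°; wind correction -0.4° → command heading 116.6°, groundspeed 166.6 kt
Leg 3: desired track 109.1°; wind correction -0.9° → command heading 108.2°, groundspeed 166.4 kt
Leg 4: desired track 7.2°; wind correction -3.1° → command heading 4.1°, groundspeed 152.6 kt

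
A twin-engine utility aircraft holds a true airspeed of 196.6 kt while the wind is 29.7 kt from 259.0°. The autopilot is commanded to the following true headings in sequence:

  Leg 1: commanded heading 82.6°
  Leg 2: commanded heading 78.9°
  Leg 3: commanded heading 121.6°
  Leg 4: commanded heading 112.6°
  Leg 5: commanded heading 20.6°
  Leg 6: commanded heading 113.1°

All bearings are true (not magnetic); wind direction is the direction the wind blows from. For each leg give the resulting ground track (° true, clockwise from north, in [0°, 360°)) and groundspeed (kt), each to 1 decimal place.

Leg 1: track=82.1°, groundspeed=226.2 kt
Leg 2: track=78.9°, groundspeed=226.3 kt
Leg 3: track=116.3°, groundspeed=219.4 kt
Leg 4: track=108.4°, groundspeed=221.9 kt
Leg 5: track=27.4°, groundspeed=213.7 kt
Leg 6: track=108.8°, groundspeed=221.8 kt

Leg 1: heading 82.6°; drift -0.5° → track 82.1°, groundspeed 226.2 kt
Leg 2: heading 78.9°; drift +0.0° → track 78.9°, groundspeed 226.3 kt
Leg 3: heading 121.6°; drift -5.3° → track 116.3°, groundspeed 219.4 kt
Leg 4: heading 112.6°; drift -4.2° → track 108.4°, groundspeed 221.9 kt
Leg 5: heading 20.6°; drift +6.8° → track 27.4°, groundspeed 213.7 kt
Leg 6: heading 113.1°; drift -4.3° → track 108.8°, groundspeed 221.8 kt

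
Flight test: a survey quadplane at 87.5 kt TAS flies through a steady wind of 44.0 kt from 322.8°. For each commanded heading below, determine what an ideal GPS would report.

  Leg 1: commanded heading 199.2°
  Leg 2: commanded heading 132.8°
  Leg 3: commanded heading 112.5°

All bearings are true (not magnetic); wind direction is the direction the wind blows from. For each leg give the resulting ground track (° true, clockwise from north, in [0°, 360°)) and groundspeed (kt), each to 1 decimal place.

Leg 1: track=181.1°, groundspeed=117.7 kt
Leg 2: track=136.1°, groundspeed=131.1 kt
Leg 3: track=122.5°, groundspeed=127.4 kt

Leg 1: heading 199.2°; drift -18.1° → track 181.1°, groundspeed 117.7 kt
Leg 2: heading 132.8°; drift +3.3° → track 136.1°, groundspeed 131.1 kt
Leg 3: heading 112.5°; drift +10.0° → track 122.5°, groundspeed 127.4 kt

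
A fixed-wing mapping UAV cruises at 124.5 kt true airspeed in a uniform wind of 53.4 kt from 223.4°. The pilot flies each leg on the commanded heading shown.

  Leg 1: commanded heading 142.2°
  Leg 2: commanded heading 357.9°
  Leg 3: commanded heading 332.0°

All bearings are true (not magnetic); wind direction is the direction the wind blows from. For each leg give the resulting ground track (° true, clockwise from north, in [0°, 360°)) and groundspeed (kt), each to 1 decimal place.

Leg 1: heading 142.2°; drift -24.4° → track 117.8°, groundspeed 127.7 kt
Leg 2: heading 357.9°; drift +13.2° → track 11.1°, groundspeed 166.3 kt
Leg 3: heading 332.0°; drift +19.7° → track 351.7°, groundspeed 150.3 kt

Leg 1: track=117.8°, groundspeed=127.7 kt
Leg 2: track=11.1°, groundspeed=166.3 kt
Leg 3: track=351.7°, groundspeed=150.3 kt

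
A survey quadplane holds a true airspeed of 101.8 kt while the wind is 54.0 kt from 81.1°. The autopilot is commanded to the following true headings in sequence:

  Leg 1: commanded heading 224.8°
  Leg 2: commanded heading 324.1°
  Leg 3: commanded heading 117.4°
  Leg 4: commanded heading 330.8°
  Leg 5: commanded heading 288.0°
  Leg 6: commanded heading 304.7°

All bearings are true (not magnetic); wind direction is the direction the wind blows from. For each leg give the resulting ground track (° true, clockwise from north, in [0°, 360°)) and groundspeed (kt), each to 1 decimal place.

Leg 1: heading 224.8°; drift +12.4° → track 237.2°, groundspeed 148.8 kt
Leg 2: heading 324.1°; drift -20.9° → track 303.2°, groundspeed 135.2 kt
Leg 3: heading 117.4°; drift +28.7° → track 146.1°, groundspeed 66.5 kt
Leg 4: heading 330.8°; drift -22.8° → track 308.0°, groundspeed 130.7 kt
Leg 5: heading 288.0°; drift -9.3° → track 278.7°, groundspeed 151.9 kt
Leg 6: heading 304.7°; drift -14.8° → track 289.9°, groundspeed 145.7 kt

Leg 1: track=237.2°, groundspeed=148.8 kt
Leg 2: track=303.2°, groundspeed=135.2 kt
Leg 3: track=146.1°, groundspeed=66.5 kt
Leg 4: track=308.0°, groundspeed=130.7 kt
Leg 5: track=278.7°, groundspeed=151.9 kt
Leg 6: track=289.9°, groundspeed=145.7 kt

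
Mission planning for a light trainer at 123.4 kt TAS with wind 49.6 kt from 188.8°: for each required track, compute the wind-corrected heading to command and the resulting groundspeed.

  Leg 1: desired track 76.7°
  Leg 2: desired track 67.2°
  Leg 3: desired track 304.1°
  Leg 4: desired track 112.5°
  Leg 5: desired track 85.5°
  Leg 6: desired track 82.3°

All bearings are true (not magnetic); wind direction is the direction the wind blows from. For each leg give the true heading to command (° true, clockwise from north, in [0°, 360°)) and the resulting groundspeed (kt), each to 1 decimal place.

Leg 1: heading=98.6°, groundspeed=133.2 kt
Leg 2: heading=87.2°, groundspeed=141.9 kt
Leg 3: heading=282.8°, groundspeed=136.2 kt
Leg 4: heading=135.5°, groundspeed=101.9 kt
Leg 5: heading=108.5°, groundspeed=125.0 kt
Leg 6: heading=105.0°, groundspeed=128.0 kt

Leg 1: desired track 76.7°; wind correction +21.9° → command heading 98.6°, groundspeed 133.2 kt
Leg 2: desired track 67.2°; wind correction +20.0° → command heading 87.2°, groundspeed 141.9 kt
Leg 3: desired track 304.1°; wind correction -21.3° → command heading 282.8°, groundspeed 136.2 kt
Leg 4: desired track 112.5°; wind correction +23.0° → command heading 135.5°, groundspeed 101.9 kt
Leg 5: desired track 85.5°; wind correction +23.0° → command heading 108.5°, groundspeed 125.0 kt
Leg 6: desired track 82.3°; wind correction +22.7° → command heading 105.0°, groundspeed 128.0 kt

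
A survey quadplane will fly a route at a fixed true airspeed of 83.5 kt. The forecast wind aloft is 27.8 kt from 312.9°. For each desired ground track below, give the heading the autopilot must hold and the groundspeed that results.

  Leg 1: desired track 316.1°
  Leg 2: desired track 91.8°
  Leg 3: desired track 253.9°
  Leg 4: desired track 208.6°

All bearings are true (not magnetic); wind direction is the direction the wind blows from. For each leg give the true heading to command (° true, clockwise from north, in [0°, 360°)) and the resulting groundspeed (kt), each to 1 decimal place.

Leg 1: heading=315.0°, groundspeed=55.7 kt
Leg 2: heading=79.2°, groundspeed=102.4 kt
Leg 3: heading=270.5°, groundspeed=65.7 kt
Leg 4: heading=227.4°, groundspeed=85.9 kt

Leg 1: desired track 316.1°; wind correction -1.1° → command heading 315.0°, groundspeed 55.7 kt
Leg 2: desired track 91.8°; wind correction -12.6° → command heading 79.2°, groundspeed 102.4 kt
Leg 3: desired track 253.9°; wind correction +16.6° → command heading 270.5°, groundspeed 65.7 kt
Leg 4: desired track 208.6°; wind correction +18.8° → command heading 227.4°, groundspeed 85.9 kt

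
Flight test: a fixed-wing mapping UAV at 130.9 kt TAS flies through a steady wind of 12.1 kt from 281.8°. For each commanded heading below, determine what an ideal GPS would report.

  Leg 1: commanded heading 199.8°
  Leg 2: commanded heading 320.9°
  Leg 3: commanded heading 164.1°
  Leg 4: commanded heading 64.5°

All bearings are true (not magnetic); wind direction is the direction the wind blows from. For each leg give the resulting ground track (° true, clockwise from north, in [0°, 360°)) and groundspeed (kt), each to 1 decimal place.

Leg 1: track=194.5°, groundspeed=129.8 kt
Leg 2: track=324.5°, groundspeed=121.7 kt
Leg 3: track=159.6°, groundspeed=136.9 kt
Leg 4: track=67.5°, groundspeed=140.7 kt

Leg 1: heading 199.8°; drift -5.3° → track 194.5°, groundspeed 129.8 kt
Leg 2: heading 320.9°; drift +3.6° → track 324.5°, groundspeed 121.7 kt
Leg 3: heading 164.1°; drift -4.5° → track 159.6°, groundspeed 136.9 kt
Leg 4: heading 64.5°; drift +3.0° → track 67.5°, groundspeed 140.7 kt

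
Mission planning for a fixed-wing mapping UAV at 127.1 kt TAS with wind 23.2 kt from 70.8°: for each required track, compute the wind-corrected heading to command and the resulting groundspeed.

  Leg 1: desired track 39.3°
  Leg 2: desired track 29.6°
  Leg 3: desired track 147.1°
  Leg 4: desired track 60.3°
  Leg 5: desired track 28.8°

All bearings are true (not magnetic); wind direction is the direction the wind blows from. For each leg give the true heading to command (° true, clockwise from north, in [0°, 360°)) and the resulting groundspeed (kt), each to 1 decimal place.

Leg 1: heading=44.8°, groundspeed=106.7 kt
Leg 2: heading=36.5°, groundspeed=108.7 kt
Leg 3: heading=136.9°, groundspeed=119.6 kt
Leg 4: heading=62.2°, groundspeed=104.2 kt
Leg 5: heading=35.8°, groundspeed=108.9 kt

Leg 1: desired track 39.3°; wind correction +5.5° → command heading 44.8°, groundspeed 106.7 kt
Leg 2: desired track 29.6°; wind correction +6.9° → command heading 36.5°, groundspeed 108.7 kt
Leg 3: desired track 147.1°; wind correction -10.2° → command heading 136.9°, groundspeed 119.6 kt
Leg 4: desired track 60.3°; wind correction +1.9° → command heading 62.2°, groundspeed 104.2 kt
Leg 5: desired track 28.8°; wind correction +7.0° → command heading 35.8°, groundspeed 108.9 kt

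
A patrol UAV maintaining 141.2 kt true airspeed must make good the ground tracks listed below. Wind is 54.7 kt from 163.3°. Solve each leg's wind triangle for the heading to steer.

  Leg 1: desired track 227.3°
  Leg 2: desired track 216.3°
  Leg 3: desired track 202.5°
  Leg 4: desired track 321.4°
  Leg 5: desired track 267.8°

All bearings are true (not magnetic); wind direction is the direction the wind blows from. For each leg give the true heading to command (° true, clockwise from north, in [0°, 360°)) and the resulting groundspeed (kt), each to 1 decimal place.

Leg 1: desired track 227.3°; wind correction -20.4° → command heading 206.9°, groundspeed 108.4 kt
Leg 2: desired track 216.3°; wind correction -18.0° → command heading 198.3°, groundspeed 101.4 kt
Leg 3: desired track 202.5°; wind correction -14.2° → command heading 188.3°, groundspeed 94.5 kt
Leg 4: desired track 321.4°; wind correction -8.3° → command heading 313.1°, groundspeed 190.5 kt
Leg 5: desired track 267.8°; wind correction -22.0° → command heading 245.8°, groundspeed 144.6 kt

Leg 1: heading=206.9°, groundspeed=108.4 kt
Leg 2: heading=198.3°, groundspeed=101.4 kt
Leg 3: heading=188.3°, groundspeed=94.5 kt
Leg 4: heading=313.1°, groundspeed=190.5 kt
Leg 5: heading=245.8°, groundspeed=144.6 kt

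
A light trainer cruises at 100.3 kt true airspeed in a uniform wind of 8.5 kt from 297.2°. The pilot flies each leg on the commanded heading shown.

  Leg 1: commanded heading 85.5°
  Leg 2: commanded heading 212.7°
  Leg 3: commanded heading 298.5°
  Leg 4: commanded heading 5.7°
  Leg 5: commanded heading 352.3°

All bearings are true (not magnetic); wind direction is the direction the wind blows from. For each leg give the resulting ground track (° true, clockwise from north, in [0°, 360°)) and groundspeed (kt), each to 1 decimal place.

Leg 1: track=87.9°, groundspeed=107.6 kt
Leg 2: track=207.8°, groundspeed=99.8 kt
Leg 3: track=298.6°, groundspeed=91.8 kt
Leg 4: track=10.4°, groundspeed=97.5 kt
Leg 5: track=356.5°, groundspeed=95.7 kt

Leg 1: heading 85.5°; drift +2.4° → track 87.9°, groundspeed 107.6 kt
Leg 2: heading 212.7°; drift -4.9° → track 207.8°, groundspeed 99.8 kt
Leg 3: heading 298.5°; drift +0.1° → track 298.6°, groundspeed 91.8 kt
Leg 4: heading 5.7°; drift +4.7° → track 10.4°, groundspeed 97.5 kt
Leg 5: heading 352.3°; drift +4.2° → track 356.5°, groundspeed 95.7 kt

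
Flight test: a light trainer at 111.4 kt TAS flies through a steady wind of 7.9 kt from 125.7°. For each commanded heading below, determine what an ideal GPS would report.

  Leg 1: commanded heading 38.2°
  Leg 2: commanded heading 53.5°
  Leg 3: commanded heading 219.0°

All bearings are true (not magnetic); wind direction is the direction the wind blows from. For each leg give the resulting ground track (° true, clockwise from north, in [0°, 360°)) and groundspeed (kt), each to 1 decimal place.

Leg 1: track=34.1°, groundspeed=111.3 kt
Leg 2: track=49.6°, groundspeed=109.2 kt
Leg 3: track=223.0°, groundspeed=112.1 kt

Leg 1: heading 38.2°; drift -4.1° → track 34.1°, groundspeed 111.3 kt
Leg 2: heading 53.5°; drift -3.9° → track 49.6°, groundspeed 109.2 kt
Leg 3: heading 219.0°; drift +4.0° → track 223.0°, groundspeed 112.1 kt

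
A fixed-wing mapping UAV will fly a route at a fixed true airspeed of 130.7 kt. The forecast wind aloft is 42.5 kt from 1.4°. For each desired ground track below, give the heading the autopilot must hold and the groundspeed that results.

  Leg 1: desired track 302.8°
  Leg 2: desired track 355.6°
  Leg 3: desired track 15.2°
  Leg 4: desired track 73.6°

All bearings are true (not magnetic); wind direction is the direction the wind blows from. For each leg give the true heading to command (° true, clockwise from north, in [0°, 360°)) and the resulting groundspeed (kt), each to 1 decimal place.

Leg 1: desired track 302.8°; wind correction +16.1° → command heading 318.9°, groundspeed 103.4 kt
Leg 2: desired track 355.6°; wind correction +1.9° → command heading 357.5°, groundspeed 88.3 kt
Leg 3: desired track 15.2°; wind correction -4.4° → command heading 10.8°, groundspeed 89.0 kt
Leg 4: desired track 73.6°; wind correction -18.0° → command heading 55.6°, groundspeed 111.3 kt

Leg 1: heading=318.9°, groundspeed=103.4 kt
Leg 2: heading=357.5°, groundspeed=88.3 kt
Leg 3: heading=10.8°, groundspeed=89.0 kt
Leg 4: heading=55.6°, groundspeed=111.3 kt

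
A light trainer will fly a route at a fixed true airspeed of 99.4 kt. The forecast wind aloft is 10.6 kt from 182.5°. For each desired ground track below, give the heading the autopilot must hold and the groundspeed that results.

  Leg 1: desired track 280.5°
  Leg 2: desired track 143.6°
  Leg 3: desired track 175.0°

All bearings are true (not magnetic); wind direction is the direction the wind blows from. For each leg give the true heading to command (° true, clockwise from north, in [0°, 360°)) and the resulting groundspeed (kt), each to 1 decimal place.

Leg 1: heading=274.4°, groundspeed=100.3 kt
Leg 2: heading=147.4°, groundspeed=90.9 kt
Leg 3: heading=175.8°, groundspeed=88.9 kt

Leg 1: desired track 280.5°; wind correction -6.1° → command heading 274.4°, groundspeed 100.3 kt
Leg 2: desired track 143.6°; wind correction +3.8° → command heading 147.4°, groundspeed 90.9 kt
Leg 3: desired track 175.0°; wind correction +0.8° → command heading 175.8°, groundspeed 88.9 kt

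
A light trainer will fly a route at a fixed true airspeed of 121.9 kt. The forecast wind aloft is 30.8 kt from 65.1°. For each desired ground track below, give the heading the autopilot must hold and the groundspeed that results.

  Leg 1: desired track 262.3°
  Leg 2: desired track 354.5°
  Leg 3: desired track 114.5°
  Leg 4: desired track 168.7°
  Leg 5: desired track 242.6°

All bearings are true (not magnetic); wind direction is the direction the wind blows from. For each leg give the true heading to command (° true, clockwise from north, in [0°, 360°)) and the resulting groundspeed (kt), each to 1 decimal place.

Leg 1: desired track 262.3°; wind correction +4.3° → command heading 266.6°, groundspeed 151.0 kt
Leg 2: desired track 354.5°; wind correction +13.8° → command heading 8.3°, groundspeed 108.2 kt
Leg 3: desired track 114.5°; wind correction -11.1° → command heading 103.4°, groundspeed 99.6 kt
Leg 4: desired track 168.7°; wind correction -14.2° → command heading 154.5°, groundspeed 125.4 kt
Leg 5: desired track 242.6°; wind correction -0.6° → command heading 242.0°, groundspeed 152.7 kt

Leg 1: heading=266.6°, groundspeed=151.0 kt
Leg 2: heading=8.3°, groundspeed=108.2 kt
Leg 3: heading=103.4°, groundspeed=99.6 kt
Leg 4: heading=154.5°, groundspeed=125.4 kt
Leg 5: heading=242.0°, groundspeed=152.7 kt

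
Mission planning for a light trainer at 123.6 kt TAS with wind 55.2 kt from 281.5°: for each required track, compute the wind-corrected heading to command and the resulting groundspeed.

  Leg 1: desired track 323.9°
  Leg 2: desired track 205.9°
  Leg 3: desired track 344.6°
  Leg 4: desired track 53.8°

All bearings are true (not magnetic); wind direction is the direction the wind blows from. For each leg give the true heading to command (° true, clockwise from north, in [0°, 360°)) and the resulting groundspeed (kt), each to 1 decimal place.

Leg 1: desired track 323.9°; wind correction -17.5° → command heading 306.4°, groundspeed 77.1 kt
Leg 2: desired track 205.9°; wind correction +25.6° → command heading 231.5°, groundspeed 97.7 kt
Leg 3: desired track 344.6°; wind correction -23.5° → command heading 321.1°, groundspeed 88.4 kt
Leg 4: desired track 53.8°; wind correction -19.3° → command heading 34.5°, groundspeed 153.8 kt

Leg 1: heading=306.4°, groundspeed=77.1 kt
Leg 2: heading=231.5°, groundspeed=97.7 kt
Leg 3: heading=321.1°, groundspeed=88.4 kt
Leg 4: heading=34.5°, groundspeed=153.8 kt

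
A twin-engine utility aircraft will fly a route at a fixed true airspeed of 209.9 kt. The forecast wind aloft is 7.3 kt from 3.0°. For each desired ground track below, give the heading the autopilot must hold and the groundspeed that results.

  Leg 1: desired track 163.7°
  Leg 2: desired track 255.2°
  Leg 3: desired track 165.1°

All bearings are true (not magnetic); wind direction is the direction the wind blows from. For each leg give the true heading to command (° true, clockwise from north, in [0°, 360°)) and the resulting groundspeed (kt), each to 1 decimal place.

Leg 1: desired track 163.7°; wind correction -0.7° → command heading 163.0°, groundspeed 216.8 kt
Leg 2: desired track 255.2°; wind correction +1.9° → command heading 257.1°, groundspeed 212.0 kt
Leg 3: desired track 165.1°; wind correction -0.6° → command heading 164.5°, groundspeed 216.8 kt

Leg 1: heading=163.0°, groundspeed=216.8 kt
Leg 2: heading=257.1°, groundspeed=212.0 kt
Leg 3: heading=164.5°, groundspeed=216.8 kt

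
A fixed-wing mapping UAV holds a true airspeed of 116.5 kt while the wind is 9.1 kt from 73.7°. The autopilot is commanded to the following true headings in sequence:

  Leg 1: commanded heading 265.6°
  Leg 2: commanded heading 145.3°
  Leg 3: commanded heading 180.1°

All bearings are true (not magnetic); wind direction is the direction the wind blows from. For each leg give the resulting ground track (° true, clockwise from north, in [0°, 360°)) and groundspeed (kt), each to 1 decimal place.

Leg 1: track=264.7°, groundspeed=125.4 kt
Leg 2: track=149.6°, groundspeed=114.0 kt
Leg 3: track=184.3°, groundspeed=119.4 kt

Leg 1: heading 265.6°; drift -0.9° → track 264.7°, groundspeed 125.4 kt
Leg 2: heading 145.3°; drift +4.3° → track 149.6°, groundspeed 114.0 kt
Leg 3: heading 180.1°; drift +4.2° → track 184.3°, groundspeed 119.4 kt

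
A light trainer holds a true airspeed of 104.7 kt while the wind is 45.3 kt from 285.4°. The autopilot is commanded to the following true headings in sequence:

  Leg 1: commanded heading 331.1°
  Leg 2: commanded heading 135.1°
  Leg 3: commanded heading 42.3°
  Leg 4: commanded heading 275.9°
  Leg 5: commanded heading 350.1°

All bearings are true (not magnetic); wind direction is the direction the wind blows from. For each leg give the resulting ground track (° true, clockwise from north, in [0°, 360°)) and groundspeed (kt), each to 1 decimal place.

Leg 1: track=355.0°, groundspeed=79.9 kt
Leg 2: track=126.2°, groundspeed=145.8 kt
Leg 3: track=60.2°, groundspeed=131.6 kt
Leg 4: track=268.8°, groundspeed=60.5 kt
Leg 5: track=15.7°, groundspeed=94.7 kt

Leg 1: heading 331.1°; drift +23.9° → track 355.0°, groundspeed 79.9 kt
Leg 2: heading 135.1°; drift -8.9° → track 126.2°, groundspeed 145.8 kt
Leg 3: heading 42.3°; drift +17.9° → track 60.2°, groundspeed 131.6 kt
Leg 4: heading 275.9°; drift -7.1° → track 268.8°, groundspeed 60.5 kt
Leg 5: heading 350.1°; drift +25.6° → track 15.7°, groundspeed 94.7 kt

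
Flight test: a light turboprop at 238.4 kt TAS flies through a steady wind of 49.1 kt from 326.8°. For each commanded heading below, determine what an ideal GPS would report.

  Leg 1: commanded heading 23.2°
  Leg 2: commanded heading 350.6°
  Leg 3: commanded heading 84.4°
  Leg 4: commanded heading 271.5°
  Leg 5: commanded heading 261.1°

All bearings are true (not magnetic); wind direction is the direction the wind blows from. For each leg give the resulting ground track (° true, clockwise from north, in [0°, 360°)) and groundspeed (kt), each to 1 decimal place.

Leg 1: track=34.2°, groundspeed=215.2 kt
Leg 2: track=356.4°, groundspeed=194.5 kt
Leg 3: track=93.9°, groundspeed=264.7 kt
Leg 4: track=260.6°, groundspeed=214.3 kt
Leg 5: track=249.5°, groundspeed=222.7 kt

Leg 1: heading 23.2°; drift +11.0° → track 34.2°, groundspeed 215.2 kt
Leg 2: heading 350.6°; drift +5.8° → track 356.4°, groundspeed 194.5 kt
Leg 3: heading 84.4°; drift +9.5° → track 93.9°, groundspeed 264.7 kt
Leg 4: heading 271.5°; drift -10.9° → track 260.6°, groundspeed 214.3 kt
Leg 5: heading 261.1°; drift -11.6° → track 249.5°, groundspeed 222.7 kt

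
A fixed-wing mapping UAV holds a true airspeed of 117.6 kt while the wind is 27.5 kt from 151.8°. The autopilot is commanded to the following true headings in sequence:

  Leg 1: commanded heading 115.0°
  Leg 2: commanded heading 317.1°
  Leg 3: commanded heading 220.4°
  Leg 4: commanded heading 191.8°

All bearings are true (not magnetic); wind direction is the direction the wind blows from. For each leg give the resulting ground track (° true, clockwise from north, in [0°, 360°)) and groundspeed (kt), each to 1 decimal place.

Leg 1: track=105.2°, groundspeed=97.0 kt
Leg 2: track=319.9°, groundspeed=144.4 kt
Leg 3: track=233.8°, groundspeed=110.6 kt
Leg 4: track=202.2°, groundspeed=98.1 kt

Leg 1: heading 115.0°; drift -9.8° → track 105.2°, groundspeed 97.0 kt
Leg 2: heading 317.1°; drift +2.8° → track 319.9°, groundspeed 144.4 kt
Leg 3: heading 220.4°; drift +13.4° → track 233.8°, groundspeed 110.6 kt
Leg 4: heading 191.8°; drift +10.4° → track 202.2°, groundspeed 98.1 kt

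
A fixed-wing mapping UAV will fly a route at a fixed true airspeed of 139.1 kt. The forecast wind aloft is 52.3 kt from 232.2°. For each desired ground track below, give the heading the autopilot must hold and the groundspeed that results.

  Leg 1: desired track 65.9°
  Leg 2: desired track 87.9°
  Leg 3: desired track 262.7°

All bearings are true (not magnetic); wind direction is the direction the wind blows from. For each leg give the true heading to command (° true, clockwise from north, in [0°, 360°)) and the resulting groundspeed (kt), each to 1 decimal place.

Leg 1: desired track 65.9°; wind correction +5.1° → command heading 71.0°, groundspeed 189.4 kt
Leg 2: desired track 87.9°; wind correction +12.7° → command heading 100.6°, groundspeed 178.2 kt
Leg 3: desired track 262.7°; wind correction -11.0° → command heading 251.7°, groundspeed 91.5 kt

Leg 1: heading=71.0°, groundspeed=189.4 kt
Leg 2: heading=100.6°, groundspeed=178.2 kt
Leg 3: heading=251.7°, groundspeed=91.5 kt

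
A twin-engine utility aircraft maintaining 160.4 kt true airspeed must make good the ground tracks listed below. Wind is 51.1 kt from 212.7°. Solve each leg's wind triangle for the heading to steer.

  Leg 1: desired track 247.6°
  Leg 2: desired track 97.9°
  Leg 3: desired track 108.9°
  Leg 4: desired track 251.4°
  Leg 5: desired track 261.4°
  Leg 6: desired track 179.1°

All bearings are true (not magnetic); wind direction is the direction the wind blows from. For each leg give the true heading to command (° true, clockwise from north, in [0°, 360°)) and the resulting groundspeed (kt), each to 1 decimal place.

Leg 1: heading=237.1°, groundspeed=115.8 kt
Leg 2: heading=114.7°, groundspeed=175.0 kt
Leg 3: heading=126.9°, groundspeed=164.7 kt
Leg 4: heading=239.9°, groundspeed=117.3 kt
Leg 5: heading=247.6°, groundspeed=122.0 kt
Leg 6: heading=189.3°, groundspeed=115.3 kt

Leg 1: desired track 247.6°; wind correction -10.5° → command heading 237.1°, groundspeed 115.8 kt
Leg 2: desired track 97.9°; wind correction +16.8° → command heading 114.7°, groundspeed 175.0 kt
Leg 3: desired track 108.9°; wind correction +18.0° → command heading 126.9°, groundspeed 164.7 kt
Leg 4: desired track 251.4°; wind correction -11.5° → command heading 239.9°, groundspeed 117.3 kt
Leg 5: desired track 261.4°; wind correction -13.8° → command heading 247.6°, groundspeed 122.0 kt
Leg 6: desired track 179.1°; wind correction +10.2° → command heading 189.3°, groundspeed 115.3 kt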